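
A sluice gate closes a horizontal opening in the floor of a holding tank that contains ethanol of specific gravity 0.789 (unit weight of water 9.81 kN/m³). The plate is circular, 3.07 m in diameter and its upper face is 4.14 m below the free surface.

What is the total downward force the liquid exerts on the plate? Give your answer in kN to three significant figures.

γ = 0.789 × 9.81 = 7.74009 kN/m³.
The plate is horizontal, so pressure is uniform at p = γ·h = 7.74009 × 4.14 = 32.044 kN/m².
A = π(1.535)² = 7.4023 m².
F = p·A = 32.044 × 7.4023 = 237.199 kN.

F ≈ 237 kN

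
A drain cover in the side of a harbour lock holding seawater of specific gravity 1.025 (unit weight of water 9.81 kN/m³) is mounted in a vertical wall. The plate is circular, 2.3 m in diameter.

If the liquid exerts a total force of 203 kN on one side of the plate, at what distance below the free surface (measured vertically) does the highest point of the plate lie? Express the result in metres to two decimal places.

d_top ≈ 3.71 m

γ = 1.025 × 9.81 = 10.05525 kN/m³.
A = π(1.15)² = 4.15476 m².
From F = γ·h_c·A, the centroid depth is h_c = 203/(10.05525 × 4.15476) = 4.85912 m.
The centroid is at the centre, 1.15 m below the top of the plate, so the highest point sits at h_top = 4.85912 − 1.15 = 3.70912 m below the surface.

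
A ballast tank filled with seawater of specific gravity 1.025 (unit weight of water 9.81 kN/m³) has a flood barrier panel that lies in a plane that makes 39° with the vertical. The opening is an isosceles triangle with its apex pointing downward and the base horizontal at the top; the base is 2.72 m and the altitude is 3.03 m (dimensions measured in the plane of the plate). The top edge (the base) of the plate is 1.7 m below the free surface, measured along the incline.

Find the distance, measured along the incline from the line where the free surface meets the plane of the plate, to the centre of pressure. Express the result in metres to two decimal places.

y_p = 2.90 m

γ = 1.025 × 9.81 = 10.05525 kN/m³.
The plate makes 39° with the vertical, i.e. θ = 90° − 39° = 51° to the horizontal. Measuring y along the incline from the free-surface line, vertical depth h = y·sinθ with sinθ = 0.777146.
With the apex down, the centroid sits h/3 = 3.03/3 = 1.01 m below the base (the top edge), so y_c = 1.7 + 1.01 = 2.71 m and h_c = 2.71 × 0.777146 = 2.10607 m.
A = ½ × 2.72 × 3.03 = 4.1208 m².
Resultant F = γ·h_c·A = 10.05525 × 2.10607 × 4.1208 = 87.2664 kN.
I_c = b·h³/36 = 2.72 × 3.03³/36 = 2.10181 m⁴.
Centre of pressure: y_p = y_c + I_c/(y_c·A) = 2.71 + 2.10181/(2.71 × 4.1208) = 2.71 + 0.18821 = 2.89821 m along the plane.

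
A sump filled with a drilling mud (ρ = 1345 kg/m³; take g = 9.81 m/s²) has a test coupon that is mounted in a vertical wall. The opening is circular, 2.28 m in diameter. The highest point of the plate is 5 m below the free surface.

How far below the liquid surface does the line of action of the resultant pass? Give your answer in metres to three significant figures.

h_p = 6.19 m

γ = ρg = 1345 × 9.81 / 1000 = 13.19445 kN/m³.
The centroid is at the centre, 1.14 m below the top of the plate, so the centroid depth is h_c = 5 + 1.14 = 6.14 m.
A = π(1.14)² = 4.08281 m².
Resultant F = γ·h_c·A = 13.19445 × 6.14 × 4.08281 = 330.764 kN.
I_c = πr⁴/4 = π × 1.14⁴/4 = 1.32651 m⁴.
Centre of pressure: y_p = y_c + I_c/(y_c·A) = 6.14 + 1.32651/(6.14 × 4.08281) = 6.14 + 0.0529155 = 6.19292 m along the plane.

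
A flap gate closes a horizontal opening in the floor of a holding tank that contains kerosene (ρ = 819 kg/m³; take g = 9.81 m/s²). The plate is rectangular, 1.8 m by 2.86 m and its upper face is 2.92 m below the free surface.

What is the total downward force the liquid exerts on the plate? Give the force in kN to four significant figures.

γ = ρg = 819 × 9.81 / 1000 = 8.03439 kN/m³.
The plate is horizontal, so pressure is uniform at p = γ·h = 8.03439 × 2.92 = 23.4604 kN/m².
A = 1.8 × 2.86 = 5.148 m².
F = p·A = 23.4604 × 5.148 = 120.774 kN.

F ≈ 120.8 kN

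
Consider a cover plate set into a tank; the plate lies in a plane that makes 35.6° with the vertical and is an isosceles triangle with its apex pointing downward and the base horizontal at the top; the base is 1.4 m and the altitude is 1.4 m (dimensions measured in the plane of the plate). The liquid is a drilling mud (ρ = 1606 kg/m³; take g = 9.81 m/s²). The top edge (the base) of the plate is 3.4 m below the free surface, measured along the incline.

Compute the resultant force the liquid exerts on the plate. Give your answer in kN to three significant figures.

F ≈ 48.5 kN

γ = ρg = 1606 × 9.81 / 1000 = 15.75486 kN/m³.
The plate makes 35.6° with the vertical, i.e. θ = 90° − 35.6° = 54.4° to the horizontal. Measuring y along the incline from the free-surface line, vertical depth h = y·sinθ with sinθ = 0.813101.
With the apex down, the centroid sits h/3 = 1.4/3 = 0.466667 m below the base (the top edge), so y_c = 3.4 + 0.466667 = 3.86667 m and h_c = 3.86667 × 0.813101 = 3.14399 m.
A = ½ × 1.4 × 1.4 = 0.98 m².
Resultant F = γ·h_c·A = 15.75486 × 3.14399 × 0.98 = 48.5425 kN.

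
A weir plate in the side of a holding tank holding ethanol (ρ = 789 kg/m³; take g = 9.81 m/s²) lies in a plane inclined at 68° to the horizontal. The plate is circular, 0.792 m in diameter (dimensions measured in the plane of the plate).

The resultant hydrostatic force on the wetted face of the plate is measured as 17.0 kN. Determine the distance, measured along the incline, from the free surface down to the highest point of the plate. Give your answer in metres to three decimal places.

y_top ≈ 4.412 m

γ = ρg = 789 × 9.81 / 1000 = 7.74009 kN/m³.
A = π(0.396)² = 0.492652 m².
From F = γ·h_c·A, the centroid depth is h_c = 17.0/(7.74009 × 0.492652) = 4.45823 m.
Let θ = 68° be the plate's angle to the horizontal; measure y along the incline from where the plane meets the free surface. Vertical depth h = y·sinθ with sinθ = 0.927184.
Along the incline, y_c = h_c/sinθ = 4.45823/0.927184 = 4.80836 m.
The centroid is at the centre, 0.396 m below the top of the plate, so the highest point sits at y_top = 4.80836 − 0.396 = 4.41236 m along the incline.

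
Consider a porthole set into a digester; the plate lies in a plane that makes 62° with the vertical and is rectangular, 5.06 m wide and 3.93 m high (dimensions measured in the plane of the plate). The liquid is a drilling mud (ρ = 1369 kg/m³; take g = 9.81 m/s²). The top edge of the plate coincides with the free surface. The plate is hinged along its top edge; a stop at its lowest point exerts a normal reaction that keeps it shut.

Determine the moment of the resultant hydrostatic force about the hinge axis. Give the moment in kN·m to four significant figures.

γ = ρg = 1369 × 9.81 / 1000 = 13.42989 kN/m³.
The plate makes 62° with the vertical, i.e. θ = 90° − 62° = 28° to the horizontal. Measuring y along the incline from the free-surface line, vertical depth h = y·sinθ with sinθ = 0.469472.
The centroid lies 3.93/2 = 1.965 m below the top edge, so y_c = 1.965 m and h_c = 1.965 × 0.469472 = 0.922512 m.
A = 5.06 × 3.93 = 19.8858 m².
Resultant F = γ·h_c·A = 13.42989 × 0.922512 × 19.8858 = 246.37 kN.
I_c = b·h³/12 = 5.06 × 3.93³/12 = 25.5945 m⁴.
Centre of pressure: y_p = y_c + I_c/(y_c·A) = 1.965 + 25.5945/(1.965 × 19.8858) = 1.965 + 0.655 = 2.62 m along the plane.
The resultant acts 1.965 + 0.655 = 2.62 m (along the plate) below the hinge at the top edge, so the moment about the hinge is M = F × 2.62 = 246.37 × 2.62 = 645.489 kN·m.

M ≈ 645.5 kN·m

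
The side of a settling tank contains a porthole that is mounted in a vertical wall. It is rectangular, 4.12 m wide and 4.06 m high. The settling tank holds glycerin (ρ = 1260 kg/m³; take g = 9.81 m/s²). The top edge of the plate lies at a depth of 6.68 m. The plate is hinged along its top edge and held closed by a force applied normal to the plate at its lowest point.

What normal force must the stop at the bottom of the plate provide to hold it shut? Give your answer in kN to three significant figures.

γ = ρg = 1260 × 9.81 / 1000 = 12.3606 kN/m³.
The centroid lies 4.06/2 = 2.03 m below the top edge, so the centroid depth is h_c = 6.68 + 2.03 = 8.71 m.
A = 4.12 × 4.06 = 16.7272 m².
Resultant F = γ·h_c·A = 12.3606 × 8.71 × 16.7272 = 1800.86 kN.
I_c = b·h³/12 = 4.12 × 4.06³/12 = 22.977 m⁴.
Centre of pressure: y_p = y_c + I_c/(y_c·A) = 8.71 + 22.977/(8.71 × 16.7272) = 8.71 + 0.157707 = 8.86771 m along the plane.
The resultant acts 2.03 + 0.157707 = 2.18771 m (along the plate) below the hinge at the top edge, so the moment about the hinge is M = F × 2.18771 = 1800.86 × 2.18771 = 3939.76 kN·m.
A normal force at the bottom, 4.06 m from the hinge, must supply this moment: P = 3939.76/4.06 = 970.384 kN.

P ≈ 970 kN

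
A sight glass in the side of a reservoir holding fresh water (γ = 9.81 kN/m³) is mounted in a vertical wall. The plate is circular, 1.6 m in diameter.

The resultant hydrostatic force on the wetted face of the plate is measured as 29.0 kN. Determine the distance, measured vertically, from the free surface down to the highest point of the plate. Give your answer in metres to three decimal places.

γ = 9.81 kN/m³.
A = π(0.8)² = 2.01062 m².
From F = γ·h_c·A, the centroid depth is h_c = 29.0/(9.81 × 2.01062) = 1.47028 m.
The centroid is at the centre, 0.8 m below the top of the plate, so the highest point sits at h_top = 1.47028 − 0.8 = 0.67028 m below the surface.

d_top ≈ 0.670 m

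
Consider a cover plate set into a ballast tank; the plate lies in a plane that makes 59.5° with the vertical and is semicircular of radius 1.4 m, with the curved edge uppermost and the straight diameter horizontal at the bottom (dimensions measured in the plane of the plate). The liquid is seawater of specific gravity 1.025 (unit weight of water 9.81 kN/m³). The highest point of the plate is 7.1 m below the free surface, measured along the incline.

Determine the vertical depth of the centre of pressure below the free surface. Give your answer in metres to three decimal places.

h_p = 4.021 m

γ = 1.025 × 9.81 = 10.05525 kN/m³.
The plate makes 59.5° with the vertical, i.e. θ = 90° − 59.5° = 30.5° to the horizontal. Measuring y along the incline from the free-surface line, vertical depth h = y·sinθ with sinθ = 0.507538.
The centroid lies 4r/(3π) = 0.594178 m above the diameter, so r − 4r/(3π) = 1.4 − 0.594178 = 0.805822 m below the topmost point, so y_c = 7.1 + 0.805822 = 7.90582 m and h_c = 7.90582 × 0.507538 = 4.0125 m.
A = πr²/2 = π × 1.4²/2 = 3.07876 m².
Resultant F = γ·h_c·A = 10.05525 × 4.0125 × 3.07876 = 124.218 kN.
I_c = (π/8 − 8/(9π))·r⁴ = 0.109757 × 1.4⁴ = 0.421642 m⁴.
Centre of pressure: y_p = y_c + I_c/(y_c·A) = 7.90582 + 0.421642/(7.90582 × 3.07876) = 7.90582 + 0.0173229 = 7.92314 m along the plane.
Vertically, h_p = y_p·sinθ = 7.92314 × 0.507538 = 4.02129 m.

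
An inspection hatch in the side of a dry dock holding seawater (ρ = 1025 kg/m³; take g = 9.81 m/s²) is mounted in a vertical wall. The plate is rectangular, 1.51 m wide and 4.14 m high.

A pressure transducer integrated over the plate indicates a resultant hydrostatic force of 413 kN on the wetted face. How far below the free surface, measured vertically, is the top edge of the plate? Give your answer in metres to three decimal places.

γ = ρg = 1025 × 9.81 / 1000 = 10.05525 kN/m³.
A = 1.51 × 4.14 = 6.2514 m².
From F = γ·h_c·A, the centroid depth is h_c = 413/(10.05525 × 6.2514) = 6.57022 m.
The centroid lies 4.14/2 = 2.07 m below the top edge, so the top edge sits at h_top = 6.57022 − 2.07 = 4.50022 m below the surface.

d_top ≈ 4.500 m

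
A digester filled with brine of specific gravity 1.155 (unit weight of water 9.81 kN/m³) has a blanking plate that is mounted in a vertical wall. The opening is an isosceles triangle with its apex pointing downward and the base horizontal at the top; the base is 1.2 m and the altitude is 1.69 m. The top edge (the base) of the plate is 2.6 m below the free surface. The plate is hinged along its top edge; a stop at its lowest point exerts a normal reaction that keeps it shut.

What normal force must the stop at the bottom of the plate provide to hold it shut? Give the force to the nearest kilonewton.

P ≈ 13 kN

γ = 1.155 × 9.81 = 11.33055 kN/m³.
With the apex down, the centroid sits h/3 = 1.69/3 = 0.563333 m below the base (the top edge), so the centroid depth is h_c = 2.6 + 0.563333 = 3.16333 m.
A = ½ × 1.2 × 1.69 = 1.014 m².
Resultant F = γ·h_c·A = 11.33055 × 3.16333 × 1.014 = 36.3441 kN.
I_c = b·h³/36 = 1.2 × 1.69³/36 = 0.160894 m⁴.
Centre of pressure: y_p = y_c + I_c/(y_c·A) = 3.16333 + 0.160894/(3.16333 × 1.014) = 3.16333 + 0.05016 = 3.21349 m along the plane.
The resultant acts 0.563333 + 0.05016 = 0.613493 m (along the plate) below the hinge at the top edge, so the moment about the hinge is M = F × 0.613493 = 36.3441 × 0.613493 = 22.2969 kN·m.
A normal force at the bottom, 1.69 m from the hinge, must supply this moment: P = 22.2969/1.69 = 13.1934 kN.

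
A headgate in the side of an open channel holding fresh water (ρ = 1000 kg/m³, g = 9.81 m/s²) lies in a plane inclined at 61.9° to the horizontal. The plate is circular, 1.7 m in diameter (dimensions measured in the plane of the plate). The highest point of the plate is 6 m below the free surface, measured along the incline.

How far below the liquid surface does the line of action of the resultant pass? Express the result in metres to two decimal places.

h_p = 6.07 m

γ = ρg = 1000 × 9.81 = 9810 N/m³ = 9.81 kN/m³.
Let θ = 61.9° be the plate's angle to the horizontal; measure y along the incline from where the plane meets the free surface. Vertical depth h = y·sinθ with sinθ = 0.882127.
The centroid is at the centre, 0.85 m below the top of the plate, so y_c = 6 + 0.85 = 6.85 m and h_c = 6.85 × 0.882127 = 6.04257 m.
A = π(0.85)² = 2.2698 m².
Resultant F = γ·h_c·A = 9.81 × 6.04257 × 2.2698 = 134.548 kN.
I_c = πr⁴/4 = π × 0.85⁴/4 = 0.409983 m⁴.
Centre of pressure: y_p = y_c + I_c/(y_c·A) = 6.85 + 0.409983/(6.85 × 2.2698) = 6.85 + 0.0263686 = 6.87637 m along the plane.
Vertically, h_p = y_p·sinθ = 6.87637 × 0.882127 = 6.06583 m.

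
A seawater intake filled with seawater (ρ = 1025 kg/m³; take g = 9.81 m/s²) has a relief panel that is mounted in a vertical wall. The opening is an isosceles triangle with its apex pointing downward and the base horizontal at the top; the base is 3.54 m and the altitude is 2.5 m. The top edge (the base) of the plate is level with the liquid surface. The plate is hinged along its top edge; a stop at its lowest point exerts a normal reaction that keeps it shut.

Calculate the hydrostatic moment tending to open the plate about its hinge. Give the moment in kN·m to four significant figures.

M ≈ 46.35 kN·m

γ = ρg = 1025 × 9.81 / 1000 = 10.05525 kN/m³.
With the apex down, the centroid sits h/3 = 2.5/3 = 0.833333 m below the base (the top edge), so the centroid depth is h_c = 0.833333 m.
A = ½ × 3.54 × 2.5 = 4.425 m².
Resultant F = γ·h_c·A = 10.05525 × 0.833333 × 4.425 = 37.0787 kN.
I_c = b·h³/36 = 3.54 × 2.5³/36 = 1.53646 m⁴.
Centre of pressure: y_p = y_c + I_c/(y_c·A) = 0.833333 + 1.53646/(0.833333 × 4.425) = 0.833333 + 0.416667 = 1.25 m along the plane.
The resultant acts 0.833333 + 0.416667 = 1.25 m (along the plate) below the hinge at the top edge, so the moment about the hinge is M = F × 1.25 = 37.0787 × 1.25 = 46.3484 kN·m.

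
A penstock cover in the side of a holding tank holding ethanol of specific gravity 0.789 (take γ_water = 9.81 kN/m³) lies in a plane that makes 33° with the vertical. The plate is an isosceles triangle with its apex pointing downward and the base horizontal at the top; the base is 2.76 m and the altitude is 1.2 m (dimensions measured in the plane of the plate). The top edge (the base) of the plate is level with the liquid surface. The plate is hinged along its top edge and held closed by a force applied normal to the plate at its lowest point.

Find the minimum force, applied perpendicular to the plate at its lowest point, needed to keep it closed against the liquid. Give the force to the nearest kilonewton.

γ = 0.789 × 9.81 = 7.74009 kN/m³.
The plate makes 33° with the vertical, i.e. θ = 90° − 33° = 57° to the horizontal. Measuring y along the incline from the free-surface line, vertical depth h = y·sinθ with sinθ = 0.838671.
With the apex down, the centroid sits h/3 = 1.2/3 = 0.4 m below the base (the top edge), so y_c = 0.4 m and h_c = 0.4 × 0.838671 = 0.335468 m.
A = ½ × 2.76 × 1.2 = 1.656 m².
Resultant F = γ·h_c·A = 7.74009 × 0.335468 × 1.656 = 4.29989 kN.
I_c = b·h³/36 = 2.76 × 1.2³/36 = 0.13248 m⁴.
Centre of pressure: y_p = y_c + I_c/(y_c·A) = 0.4 + 0.13248/(0.4 × 1.656) = 0.4 + 0.2 = 0.6 m along the plane.
The resultant acts 0.4 + 0.2 = 0.6 m (along the plate) below the hinge at the top edge, so the moment about the hinge is M = F × 0.6 = 4.29989 × 0.6 = 2.57993 kN·m.
A normal force at the bottom, 1.2 m from the hinge, must supply this moment: P = 2.57993/1.2 = 2.14994 kN.

P ≈ 2 kN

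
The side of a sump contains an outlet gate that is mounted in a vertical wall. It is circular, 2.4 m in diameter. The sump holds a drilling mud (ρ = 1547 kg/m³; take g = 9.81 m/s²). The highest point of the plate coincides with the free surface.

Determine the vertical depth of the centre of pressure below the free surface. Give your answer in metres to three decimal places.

h_p = 1.500 m

γ = ρg = 1547 × 9.81 / 1000 = 15.17607 kN/m³.
The centroid is at the centre, 1.2 m below the top of the plate, so the centroid depth is h_c = 1.2 m.
A = π(1.2)² = 4.52389 m².
Resultant F = γ·h_c·A = 15.17607 × 1.2 × 4.52389 = 82.3858 kN.
I_c = πr⁴/4 = π × 1.2⁴/4 = 1.6286 m⁴.
Centre of pressure: y_p = y_c + I_c/(y_c·A) = 1.2 + 1.6286/(1.2 × 4.52389) = 1.2 + 0.3 = 1.5 m along the plane.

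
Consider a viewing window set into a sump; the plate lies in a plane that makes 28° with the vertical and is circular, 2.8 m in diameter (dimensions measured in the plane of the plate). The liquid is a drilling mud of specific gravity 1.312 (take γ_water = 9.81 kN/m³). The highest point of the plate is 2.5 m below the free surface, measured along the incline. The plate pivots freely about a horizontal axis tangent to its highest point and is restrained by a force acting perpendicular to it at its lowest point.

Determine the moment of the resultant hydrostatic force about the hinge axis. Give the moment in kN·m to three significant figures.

γ = 1.312 × 9.81 = 12.87072 kN/m³.
The plate makes 28° with the vertical, i.e. θ = 90° − 28° = 62° to the horizontal. Measuring y along the incline from the free-surface line, vertical depth h = y·sinθ with sinθ = 0.882948.
The centroid is at the centre, 1.4 m below the top of the plate, so y_c = 2.5 + 1.4 = 3.9 m and h_c = 3.9 × 0.882948 = 3.4435 m.
A = π(1.4)² = 6.15752 m².
Resultant F = γ·h_c·A = 12.87072 × 3.4435 × 6.15752 = 272.903 kN.
I_c = πr⁴/4 = π × 1.4⁴/4 = 3.01719 m⁴.
Centre of pressure: y_p = y_c + I_c/(y_c·A) = 3.9 + 3.01719/(3.9 × 6.15752) = 3.9 + 0.125641 = 4.02564 m along the plane.
The resultant acts 1.4 + 0.125641 = 1.52564 m (along the plate) below the hinge at the top edge, so the moment about the hinge is M = F × 1.52564 = 272.903 × 1.52564 = 416.352 kN·m.

M ≈ 416 kN·m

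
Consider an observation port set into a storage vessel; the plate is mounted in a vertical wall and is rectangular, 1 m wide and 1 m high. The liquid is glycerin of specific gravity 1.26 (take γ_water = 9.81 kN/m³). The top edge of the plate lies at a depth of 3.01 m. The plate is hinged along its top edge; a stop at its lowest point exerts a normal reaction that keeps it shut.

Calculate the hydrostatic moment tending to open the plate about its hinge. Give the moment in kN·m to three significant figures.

M ≈ 22.7 kN·m

γ = 1.26 × 9.81 = 12.3606 kN/m³.
The centroid lies 1/2 = 0.5 m below the top edge, so the centroid depth is h_c = 3.01 + 0.5 = 3.51 m.
A = 1 × 1 = 1 m².
Resultant F = γ·h_c·A = 12.3606 × 3.51 × 1 = 43.3857 kN.
I_c = b·h³/12 = 1 × 1³/12 = 0.0833333 m⁴.
Centre of pressure: y_p = y_c + I_c/(y_c·A) = 3.51 + 0.0833333/(3.51 × 1) = 3.51 + 0.0237417 = 3.53374 m along the plane.
The resultant acts 0.5 + 0.0237417 = 0.523742 m (along the plate) below the hinge at the top edge, so the moment about the hinge is M = F × 0.523742 = 43.3857 × 0.523742 = 22.7229 kN·m.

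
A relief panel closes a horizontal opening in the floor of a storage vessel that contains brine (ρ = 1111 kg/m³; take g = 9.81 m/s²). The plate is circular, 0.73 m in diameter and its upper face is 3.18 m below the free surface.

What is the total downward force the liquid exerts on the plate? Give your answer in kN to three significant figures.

γ = ρg = 1111 × 9.81 / 1000 = 10.89891 kN/m³.
The plate is horizontal, so pressure is uniform at p = γ·h = 10.89891 × 3.18 = 34.6585 kN/m².
A = π(0.365)² = 0.418539 m².
F = p·A = 34.6585 × 0.418539 = 14.5059 kN.

F ≈ 14.5 kN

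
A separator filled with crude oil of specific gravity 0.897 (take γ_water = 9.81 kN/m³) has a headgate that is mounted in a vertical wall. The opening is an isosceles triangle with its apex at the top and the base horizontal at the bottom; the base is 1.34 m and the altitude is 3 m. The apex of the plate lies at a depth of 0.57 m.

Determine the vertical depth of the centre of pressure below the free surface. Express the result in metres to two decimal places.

h_p = 2.76 m

γ = 0.897 × 9.81 = 8.79957 kN/m³.
With the apex up, the centroid sits 2h/3 = 2 × 3/3 = 2 m below the apex, so the centroid depth is h_c = 0.57 + 2 = 2.57 m.
A = ½ × 1.34 × 3 = 2.01 m².
Resultant F = γ·h_c·A = 8.79957 × 2.57 × 2.01 = 45.4559 kN.
I_c = b·h³/36 = 1.34 × 3³/36 = 1.005 m⁴.
Centre of pressure: y_p = y_c + I_c/(y_c·A) = 2.57 + 1.005/(2.57 × 2.01) = 2.57 + 0.194553 = 2.76455 m along the plane.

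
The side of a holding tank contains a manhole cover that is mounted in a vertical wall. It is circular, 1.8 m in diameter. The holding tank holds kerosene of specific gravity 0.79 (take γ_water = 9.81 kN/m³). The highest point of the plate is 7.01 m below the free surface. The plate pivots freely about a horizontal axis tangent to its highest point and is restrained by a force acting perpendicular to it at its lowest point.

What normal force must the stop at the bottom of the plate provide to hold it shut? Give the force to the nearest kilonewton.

γ = 0.79 × 9.81 = 7.7499 kN/m³.
The centroid is at the centre, 0.9 m below the top of the plate, so the centroid depth is h_c = 7.01 + 0.9 = 7.91 m.
A = π(0.9)² = 2.54469 m².
Resultant F = γ·h_c·A = 7.7499 × 7.91 × 2.54469 = 155.994 kN.
I_c = πr⁴/4 = π × 0.9⁴/4 = 0.5153 m⁴.
Centre of pressure: y_p = y_c + I_c/(y_c·A) = 7.91 + 0.5153/(7.91 × 2.54469) = 7.91 + 0.0256005 = 7.9356 m along the plane.
The resultant acts 0.9 + 0.0256005 = 0.925601 m (along the plate) below the hinge at the top edge, so the moment about the hinge is M = F × 0.925601 = 155.994 × 0.925601 = 144.388 kN·m.
A normal force at the bottom, 1.8 m from the hinge, must supply this moment: P = 144.388/1.8 = 80.2156 kN.

P ≈ 80 kN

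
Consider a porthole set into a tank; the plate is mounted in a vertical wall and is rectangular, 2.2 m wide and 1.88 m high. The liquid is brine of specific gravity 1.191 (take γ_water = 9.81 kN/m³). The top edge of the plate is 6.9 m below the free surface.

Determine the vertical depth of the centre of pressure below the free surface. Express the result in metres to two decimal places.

γ = 1.191 × 9.81 = 11.68371 kN/m³.
The centroid lies 1.88/2 = 0.94 m below the top edge, so the centroid depth is h_c = 6.9 + 0.94 = 7.84 m.
A = 2.2 × 1.88 = 4.136 m².
Resultant F = γ·h_c·A = 11.68371 × 7.84 × 4.136 = 378.859 kN.
I_c = b·h³/12 = 2.2 × 1.88³/12 = 1.21819 m⁴.
Centre of pressure: y_p = y_c + I_c/(y_c·A) = 7.84 + 1.21819/(7.84 × 4.136) = 7.84 + 0.037568 = 7.87757 m along the plane.

h_p = 7.88 m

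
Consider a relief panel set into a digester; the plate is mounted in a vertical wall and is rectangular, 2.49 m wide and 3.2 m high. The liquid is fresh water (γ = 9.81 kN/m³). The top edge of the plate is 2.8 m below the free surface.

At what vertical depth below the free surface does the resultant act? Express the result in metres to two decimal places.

h_p = 4.59 m

γ = 9.81 kN/m³.
The centroid lies 3.2/2 = 1.6 m below the top edge, so the centroid depth is h_c = 2.8 + 1.6 = 4.4 m.
A = 2.49 × 3.2 = 7.968 m².
Resultant F = γ·h_c·A = 9.81 × 4.4 × 7.968 = 343.931 kN.
I_c = b·h³/12 = 2.49 × 3.2³/12 = 6.79936 m⁴.
Centre of pressure: y_p = y_c + I_c/(y_c·A) = 4.4 + 6.79936/(4.4 × 7.968) = 4.4 + 0.193939 = 4.59394 m along the plane.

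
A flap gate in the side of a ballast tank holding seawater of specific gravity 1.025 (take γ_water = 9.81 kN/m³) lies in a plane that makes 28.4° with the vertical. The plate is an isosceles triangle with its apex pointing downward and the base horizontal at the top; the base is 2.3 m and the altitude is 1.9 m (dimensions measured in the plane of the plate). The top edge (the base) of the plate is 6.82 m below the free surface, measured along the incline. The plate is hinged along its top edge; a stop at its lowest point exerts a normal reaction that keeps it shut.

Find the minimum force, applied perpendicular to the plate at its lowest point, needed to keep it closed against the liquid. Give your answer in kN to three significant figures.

γ = 1.025 × 9.81 = 10.05525 kN/m³.
The plate makes 28.4° with the vertical, i.e. θ = 90° − 28.4° = 61.6° to the horizontal. Measuring y along the incline from the free-surface line, vertical depth h = y·sinθ with sinθ = 0.879649.
With the apex down, the centroid sits h/3 = 1.9/3 = 0.633333 m below the base (the top edge), so y_c = 6.82 + 0.633333 = 7.45333 m and h_c = 7.45333 × 0.879649 = 6.55631 m.
A = ½ × 2.3 × 1.9 = 2.185 m².
Resultant F = γ·h_c·A = 10.05525 × 6.55631 × 2.185 = 144.047 kN.
I_c = b·h³/36 = 2.3 × 1.9³/36 = 0.438214 m⁴.
Centre of pressure: y_p = y_c + I_c/(y_c·A) = 7.45333 + 0.438214/(7.45333 × 2.185) = 7.45333 + 0.0269082 = 7.48024 m along the plane.
The resultant acts 0.633333 + 0.0269082 = 0.660241 m (along the plate) below the hinge at the top edge, so the moment about the hinge is M = F × 0.660241 = 144.047 × 0.660241 = 95.1057 kN·m.
A normal force at the bottom, 1.9 m from the hinge, must supply this moment: P = 95.1057/1.9 = 50.0556 kN.

P ≈ 50.1 kN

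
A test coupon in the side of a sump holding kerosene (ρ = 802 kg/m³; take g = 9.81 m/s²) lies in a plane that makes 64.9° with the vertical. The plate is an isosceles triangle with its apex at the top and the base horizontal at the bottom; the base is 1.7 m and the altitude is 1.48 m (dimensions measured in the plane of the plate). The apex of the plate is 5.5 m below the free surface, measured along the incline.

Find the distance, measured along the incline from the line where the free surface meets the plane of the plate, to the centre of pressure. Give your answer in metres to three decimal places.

y_p = 6.505 m

γ = ρg = 802 × 9.81 / 1000 = 7.86762 kN/m³.
The plate makes 64.9° with the vertical, i.e. θ = 90° − 64.9° = 25.1° to the horizontal. Measuring y along the incline from the free-surface line, vertical depth h = y·sinθ with sinθ = 0.424199.
With the apex up, the centroid sits 2h/3 = 2 × 1.48/3 = 0.986667 m below the apex, so y_c = 5.5 + 0.986667 = 6.48667 m and h_c = 6.48667 × 0.424199 = 2.75164 m.
A = ½ × 1.7 × 1.48 = 1.258 m².
Resultant F = γ·h_c·A = 7.86762 × 2.75164 × 1.258 = 27.2343 kN.
I_c = b·h³/36 = 1.7 × 1.48³/36 = 0.153085 m⁴.
Centre of pressure: y_p = y_c + I_c/(y_c·A) = 6.48667 + 0.153085/(6.48667 × 1.258) = 6.48667 + 0.0187599 = 6.50543 m along the plane.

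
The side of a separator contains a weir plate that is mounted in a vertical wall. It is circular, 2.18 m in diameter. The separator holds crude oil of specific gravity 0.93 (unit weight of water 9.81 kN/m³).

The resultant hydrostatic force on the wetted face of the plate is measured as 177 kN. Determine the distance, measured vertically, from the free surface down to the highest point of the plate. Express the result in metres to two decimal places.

γ = 0.93 × 9.81 = 9.1233 kN/m³.
A = π(1.09)² = 3.73253 m².
From F = γ·h_c·A, the centroid depth is h_c = 177/(9.1233 × 3.73253) = 5.19778 m.
The centroid is at the centre, 1.09 m below the top of the plate, so the highest point sits at h_top = 5.19778 − 1.09 = 4.10778 m below the surface.

d_top ≈ 4.11 m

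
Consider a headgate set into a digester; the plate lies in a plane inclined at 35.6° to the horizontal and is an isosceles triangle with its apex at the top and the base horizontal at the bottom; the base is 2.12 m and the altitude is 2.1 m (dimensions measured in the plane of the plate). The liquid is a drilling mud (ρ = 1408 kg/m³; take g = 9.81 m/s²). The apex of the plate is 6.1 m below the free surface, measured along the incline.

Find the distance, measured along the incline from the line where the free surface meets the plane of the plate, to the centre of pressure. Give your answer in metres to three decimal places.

γ = ρg = 1408 × 9.81 / 1000 = 13.81248 kN/m³.
Let θ = 35.6° be the plate's angle to the horizontal; measure y along the incline from where the plane meets the free surface. Vertical depth h = y·sinθ with sinθ = 0.582123.
With the apex up, the centroid sits 2h/3 = 2 × 2.1/3 = 1.4 m below the apex, so y_c = 6.1 + 1.4 = 7.5 m and h_c = 7.5 × 0.582123 = 4.36592 m.
A = ½ × 2.12 × 2.1 = 2.226 m².
Resultant F = γ·h_c·A = 13.81248 × 4.36592 × 2.226 = 134.237 kN.
I_c = b·h³/36 = 2.12 × 2.1³/36 = 0.54537 m⁴.
Centre of pressure: y_p = y_c + I_c/(y_c·A) = 7.5 + 0.54537/(7.5 × 2.226) = 7.5 + 0.0326667 = 7.53267 m along the plane.

y_p = 7.533 m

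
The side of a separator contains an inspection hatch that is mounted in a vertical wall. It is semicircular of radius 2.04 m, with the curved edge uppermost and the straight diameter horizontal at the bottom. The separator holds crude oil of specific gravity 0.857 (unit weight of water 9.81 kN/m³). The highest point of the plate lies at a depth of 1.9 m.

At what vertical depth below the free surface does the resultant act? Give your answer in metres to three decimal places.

h_p = 3.169 m

γ = 0.857 × 9.81 = 8.40717 kN/m³.
The centroid lies 4r/(3π) = 0.865803 m above the diameter, so r − 4r/(3π) = 2.04 − 0.865803 = 1.1742 m below the topmost point, so the centroid depth is h_c = 1.9 + 1.1742 = 3.0742 m.
A = πr²/2 = π × 2.04²/2 = 6.53703 m².
Resultant F = γ·h_c·A = 8.40717 × 3.0742 × 6.53703 = 168.952 kN.
I_c = (π/8 − 8/(9π))·r⁴ = 0.109757 × 2.04⁴ = 1.90087 m⁴.
Centre of pressure: y_p = y_c + I_c/(y_c·A) = 3.0742 + 1.90087/(3.0742 × 6.53703) = 3.0742 + 0.0945888 = 3.16879 m along the plane.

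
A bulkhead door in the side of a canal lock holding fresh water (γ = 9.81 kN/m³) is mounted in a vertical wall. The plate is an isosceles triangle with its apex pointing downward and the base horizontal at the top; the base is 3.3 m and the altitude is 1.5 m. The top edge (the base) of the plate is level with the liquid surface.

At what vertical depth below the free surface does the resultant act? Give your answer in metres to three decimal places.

γ = 9.81 kN/m³.
With the apex down, the centroid sits h/3 = 1.5/3 = 0.5 m below the base (the top edge), so the centroid depth is h_c = 0.5 m.
A = ½ × 3.3 × 1.5 = 2.475 m².
Resultant F = γ·h_c·A = 9.81 × 0.5 × 2.475 = 12.1399 kN.
I_c = b·h³/36 = 3.3 × 1.5³/36 = 0.309375 m⁴.
Centre of pressure: y_p = y_c + I_c/(y_c·A) = 0.5 + 0.309375/(0.5 × 2.475) = 0.5 + 0.25 = 0.75 m along the plane.

h_p = 0.750 m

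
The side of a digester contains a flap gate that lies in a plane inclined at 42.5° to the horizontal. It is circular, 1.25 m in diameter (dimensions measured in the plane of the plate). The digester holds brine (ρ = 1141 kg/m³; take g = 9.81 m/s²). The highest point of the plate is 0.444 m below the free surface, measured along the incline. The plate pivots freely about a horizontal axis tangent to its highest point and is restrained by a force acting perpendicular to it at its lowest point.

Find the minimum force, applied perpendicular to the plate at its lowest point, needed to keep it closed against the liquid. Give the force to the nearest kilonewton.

γ = ρg = 1141 × 9.81 / 1000 = 11.19321 kN/m³.
Let θ = 42.5° be the plate's angle to the horizontal; measure y along the incline from where the plane meets the free surface. Vertical depth h = y·sinθ with sinθ = 0.675590.
The centroid is at the centre, 0.625 m below the top of the plate, so y_c = 0.444 + 0.625 = 1.069 m and h_c = 1.069 × 0.675590 = 0.722206 m.
A = π(0.625)² = 1.22718 m².
Resultant F = γ·h_c·A = 11.19321 × 0.722206 × 1.22718 = 9.92028 kN.
I_c = πr⁴/4 = π × 0.625⁴/4 = 0.119842 m⁴.
Centre of pressure: y_p = y_c + I_c/(y_c·A) = 1.069 + 0.119842/(1.069 × 1.22718) = 1.069 + 0.0913531 = 1.16035 m along the plane.
The resultant acts 0.625 + 0.0913531 = 0.716353 m (along the plate) below the hinge at the top edge, so the moment about the hinge is M = F × 0.716353 = 9.92028 × 0.716353 = 7.10642 kN·m.
A normal force at the bottom, 1.25 m from the hinge, must supply this moment: P = 7.10642/1.25 = 5.68514 kN.

P ≈ 6 kN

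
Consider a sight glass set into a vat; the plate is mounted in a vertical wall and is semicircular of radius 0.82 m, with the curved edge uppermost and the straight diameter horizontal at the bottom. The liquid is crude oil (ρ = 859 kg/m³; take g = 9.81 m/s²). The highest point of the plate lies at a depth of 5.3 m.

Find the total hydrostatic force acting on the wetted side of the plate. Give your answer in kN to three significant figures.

γ = ρg = 859 × 9.81 / 1000 = 8.42679 kN/m³.
The centroid lies 4r/(3π) = 0.348019 m above the diameter, so r − 4r/(3π) = 0.82 − 0.348019 = 0.471981 m below the topmost point, so the centroid depth is h_c = 5.3 + 0.471981 = 5.77198 m.
A = πr²/2 = π × 0.82²/2 = 1.0562 m².
Resultant F = γ·h_c·A = 8.42679 × 5.77198 × 1.0562 = 51.3728 kN.

F ≈ 51.4 kN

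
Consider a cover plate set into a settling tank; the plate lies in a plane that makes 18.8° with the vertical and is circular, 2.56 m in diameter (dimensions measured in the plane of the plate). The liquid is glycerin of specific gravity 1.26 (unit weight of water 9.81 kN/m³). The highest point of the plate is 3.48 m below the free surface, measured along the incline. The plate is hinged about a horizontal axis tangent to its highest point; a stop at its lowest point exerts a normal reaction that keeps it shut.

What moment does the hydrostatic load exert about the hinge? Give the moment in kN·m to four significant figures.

γ = 1.26 × 9.81 = 12.3606 kN/m³.
The plate makes 18.8° with the vertical, i.e. θ = 90° − 18.8° = 71.2° to the horizontal. Measuring y along the incline from the free-surface line, vertical depth h = y·sinθ with sinθ = 0.946649.
The centroid is at the centre, 1.28 m below the top of the plate, so y_c = 3.48 + 1.28 = 4.76 m and h_c = 4.76 × 0.946649 = 4.50605 m.
A = π(1.28)² = 5.14719 m².
Resultant F = γ·h_c·A = 12.3606 × 4.50605 × 5.14719 = 286.686 kN.
I_c = πr⁴/4 = π × 1.28⁴/4 = 2.10829 m⁴.
Centre of pressure: y_p = y_c + I_c/(y_c·A) = 4.76 + 2.10829/(4.76 × 5.14719) = 4.76 + 0.0860505 = 4.84605 m along the plane.
The resultant acts 1.28 + 0.0860505 = 1.36605 m (along the plate) below the hinge at the top edge, so the moment about the hinge is M = F × 1.36605 = 286.686 × 1.36605 = 391.627 kN·m.

M ≈ 391.6 kN·m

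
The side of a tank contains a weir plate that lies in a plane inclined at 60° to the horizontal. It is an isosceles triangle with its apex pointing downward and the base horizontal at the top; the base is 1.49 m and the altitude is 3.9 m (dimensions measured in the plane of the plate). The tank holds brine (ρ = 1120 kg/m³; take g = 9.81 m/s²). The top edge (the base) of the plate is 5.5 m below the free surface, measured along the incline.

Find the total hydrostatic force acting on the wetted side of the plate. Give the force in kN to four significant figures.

γ = ρg = 1120 × 9.81 / 1000 = 10.9872 kN/m³.
Let θ = 60° be the plate's angle to the horizontal; measure y along the incline from where the plane meets the free surface. Vertical depth h = y·sinθ with sinθ = 0.866025.
With the apex down, the centroid sits h/3 = 3.9/3 = 1.3 m below the base (the top edge), so y_c = 5.5 + 1.3 = 6.8 m and h_c = 6.8 × 0.866025 = 5.88897 m.
A = ½ × 1.49 × 3.9 = 2.9055 m².
Resultant F = γ·h_c·A = 10.9872 × 5.88897 × 2.9055 = 187.995 kN.

F ≈ 188.0 kN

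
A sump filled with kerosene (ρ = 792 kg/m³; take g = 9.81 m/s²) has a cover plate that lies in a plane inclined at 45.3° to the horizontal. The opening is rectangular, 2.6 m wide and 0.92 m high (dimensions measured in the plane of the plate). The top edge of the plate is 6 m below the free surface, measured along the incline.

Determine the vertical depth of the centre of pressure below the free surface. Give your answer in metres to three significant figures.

γ = ρg = 792 × 9.81 / 1000 = 7.76952 kN/m³.
Let θ = 45.3° be the plate's angle to the horizontal; measure y along the incline from where the plane meets the free surface. Vertical depth h = y·sinθ with sinθ = 0.710799.
The centroid lies 0.92/2 = 0.46 m below the top edge, so y_c = 6 + 0.46 = 6.46 m and h_c = 6.46 × 0.710799 = 4.59176 m.
A = 2.6 × 0.92 = 2.392 m².
Resultant F = γ·h_c·A = 7.76952 × 4.59176 × 2.392 = 85.3364 kN.
I_c = b·h³/12 = 2.6 × 0.92³/12 = 0.168716 m⁴.
Centre of pressure: y_p = y_c + I_c/(y_c·A) = 6.46 + 0.168716/(6.46 × 2.392) = 6.46 + 0.0109185 = 6.47092 m along the plane.
Vertically, h_p = y_p·sinθ = 6.47092 × 0.710799 = 4.59952 m.

h_p = 4.60 m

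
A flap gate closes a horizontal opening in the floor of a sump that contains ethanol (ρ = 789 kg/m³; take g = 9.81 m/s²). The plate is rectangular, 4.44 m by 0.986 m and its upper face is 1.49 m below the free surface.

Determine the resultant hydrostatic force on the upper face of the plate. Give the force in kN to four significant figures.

F ≈ 50.49 kN

γ = ρg = 789 × 9.81 / 1000 = 7.74009 kN/m³.
The plate is horizontal, so pressure is uniform at p = γ·h = 7.74009 × 1.49 = 11.5327 kN/m².
A = 4.44 × 0.986 = 4.37784 m².
F = p·A = 11.5327 × 4.37784 = 50.4883 kN.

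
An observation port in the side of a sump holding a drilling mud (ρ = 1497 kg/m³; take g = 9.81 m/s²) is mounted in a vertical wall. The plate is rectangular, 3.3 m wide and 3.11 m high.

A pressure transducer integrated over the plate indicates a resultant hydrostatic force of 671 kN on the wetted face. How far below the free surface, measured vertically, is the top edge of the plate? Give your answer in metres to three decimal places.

γ = ρg = 1497 × 9.81 / 1000 = 14.68557 kN/m³.
A = 3.3 × 3.11 = 10.263 m².
From F = γ·h_c·A, the centroid depth is h_c = 671/(14.68557 × 10.263) = 4.45202 m.
The centroid lies 3.11/2 = 1.555 m below the top edge, so the top edge sits at h_top = 4.45202 − 1.555 = 2.89702 m below the surface.

d_top ≈ 2.897 m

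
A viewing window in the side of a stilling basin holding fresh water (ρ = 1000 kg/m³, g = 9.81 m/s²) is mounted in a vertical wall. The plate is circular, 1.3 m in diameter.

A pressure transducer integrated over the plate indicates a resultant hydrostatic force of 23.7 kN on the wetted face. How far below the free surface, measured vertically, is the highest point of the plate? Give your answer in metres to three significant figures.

γ = ρg = 1000 × 9.81 = 9810 N/m³ = 9.81 kN/m³.
A = π(0.65)² = 1.32732 m².
From F = γ·h_c·A, the centroid depth is h_c = 23.7/(9.81 × 1.32732) = 1.82014 m.
The centroid is at the centre, 0.65 m below the top of the plate, so the highest point sits at h_top = 1.82014 − 0.65 = 1.17014 m below the surface.

d_top ≈ 1.17 m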